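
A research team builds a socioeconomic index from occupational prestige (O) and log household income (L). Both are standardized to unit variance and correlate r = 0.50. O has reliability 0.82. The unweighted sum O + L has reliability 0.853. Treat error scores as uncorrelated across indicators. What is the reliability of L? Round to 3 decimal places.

0.739

Var(O+L) = 2 + 2·0.50 = 3.000.
True-score variance = ρ_O + ρ_L + 2·0.50, so 0.853 = (0.82 + ρ_L + 1.00) / 3.000.
ρ_L = 0.853·3.000 − 0.82 − 1.00 = 0.739.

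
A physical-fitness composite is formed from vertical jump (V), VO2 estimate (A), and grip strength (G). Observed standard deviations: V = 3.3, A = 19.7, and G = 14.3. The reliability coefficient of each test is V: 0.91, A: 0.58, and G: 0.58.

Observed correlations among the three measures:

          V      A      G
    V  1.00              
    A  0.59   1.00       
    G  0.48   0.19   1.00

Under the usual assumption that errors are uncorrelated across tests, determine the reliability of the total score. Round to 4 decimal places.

0.6999

Var(V+A+G) = 3.3² + 19.7² + 14.3² + 2·[3.3·19.7·0.59 + 3.3·14.3·0.48 + 19.7·14.3·0.19] = 603.47 + 229.064 = 832.534.
Under uncorrelated errors the observed covariances equal the true-score covariances, so only the own-variance terms attenuate.
True-score variance = [3.3²·0.91 + 19.7²·0.58 + 14.3²·0.58] + 229.064 = 353.606 + 229.064 = 582.67.
Reliability = 582.67 / 832.534 = 0.6999.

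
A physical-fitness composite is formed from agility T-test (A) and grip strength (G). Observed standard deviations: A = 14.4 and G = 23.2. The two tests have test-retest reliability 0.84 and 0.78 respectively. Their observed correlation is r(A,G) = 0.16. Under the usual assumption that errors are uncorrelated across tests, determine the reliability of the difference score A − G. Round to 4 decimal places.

0.7627

Var(A−G) = 14.4² + 23.2² − 2·14.4·23.2·0.16 = 745.6 − 106.906 = 638.694.
With uncorrelated errors the cross-covariances are all true-score covariance, so they carry over unchanged; only the diagonal terms shrink to ρᵢσᵢ².
True-score variance = [14.4²·0.84 + 23.2²·0.78] − 106.906 = 594.01 − 106.906 = 487.104.
Reliability = 487.104 / 638.694 = 0.7627.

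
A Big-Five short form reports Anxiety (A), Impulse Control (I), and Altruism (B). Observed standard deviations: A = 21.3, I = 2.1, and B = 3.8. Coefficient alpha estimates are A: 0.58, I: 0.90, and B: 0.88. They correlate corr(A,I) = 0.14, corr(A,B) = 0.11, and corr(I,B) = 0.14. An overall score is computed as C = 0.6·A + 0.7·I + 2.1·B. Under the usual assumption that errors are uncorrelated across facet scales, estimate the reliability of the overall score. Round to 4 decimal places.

Var(C) = 0.6²·21.3² + 0.7²·2.1² + 2.1²·3.8² + 2·[0.42·21.3·2.1·0.14 + 1.26·21.3·3.8·0.11 + 1.47·2.1·3.8·0.14] = 229.17 + 30.9814 = 260.151.
Under uncorrelated errors the observed covariances equal the true-score covariances, so only the own-variance terms attenuate.
True-score variance = [0.6²·21.3²·0.58 + 0.7²·2.1²·0.90 + 2.1²·3.8²·0.88] + 30.9814 = 152.714 + 30.9814 = 183.695.
Reliability = 183.695 / 260.151 = 0.7061.

0.7061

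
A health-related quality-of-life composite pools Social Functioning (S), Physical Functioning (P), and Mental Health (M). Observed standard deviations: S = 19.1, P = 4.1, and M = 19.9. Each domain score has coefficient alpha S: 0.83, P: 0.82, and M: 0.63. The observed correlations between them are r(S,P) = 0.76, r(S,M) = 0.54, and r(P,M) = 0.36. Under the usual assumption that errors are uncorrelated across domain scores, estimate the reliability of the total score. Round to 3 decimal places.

Var(S+P+M) = 19.1² + 4.1² + 19.9² + 2·[19.1·4.1·0.76 + 19.1·19.9·0.54 + 4.1·19.9·0.36] = 777.63 + 588.273 = 1365.9.
With uncorrelated errors the cross-covariances are all true-score covariance, so they carry over unchanged; only the diagonal terms shrink to ρᵢσᵢ².
True-score variance = [19.1²·0.83 + 4.1²·0.82 + 19.9²·0.63] + 588.273 = 566.063 + 588.273 = 1154.34.
Reliability = 1154.34 / 1365.9 = 0.845.

0.845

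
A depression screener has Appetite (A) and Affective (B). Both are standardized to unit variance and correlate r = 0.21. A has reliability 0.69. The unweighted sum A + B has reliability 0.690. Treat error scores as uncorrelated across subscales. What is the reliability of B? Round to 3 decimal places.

Var(A+B) = 2 + 2·0.21 = 2.420.
True-score variance = ρ_A + ρ_B + 2·0.21, so 0.690 = (0.69 + ρ_B + 0.42) / 2.420.
ρ_B = 0.690·2.420 − 0.69 − 0.42 = 0.560.

0.560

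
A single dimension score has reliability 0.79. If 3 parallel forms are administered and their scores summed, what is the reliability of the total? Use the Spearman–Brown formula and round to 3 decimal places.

ρ_k = kρ / (1 + (k−1)ρ) = 3·0.79 / (1 + 2·0.79) = 2.370 / 2.580 = 0.919.

0.919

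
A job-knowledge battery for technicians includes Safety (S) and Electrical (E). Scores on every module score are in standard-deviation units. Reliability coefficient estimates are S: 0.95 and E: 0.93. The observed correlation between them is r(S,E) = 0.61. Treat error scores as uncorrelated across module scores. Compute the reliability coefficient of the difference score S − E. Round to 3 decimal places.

0.846

Var(S−E) = 1 + 1 − 2·0.61 = 2 − 1.22 = 0.78.
Because errors are independent across components, Cov(Tᵢ,Tⱼ) = Cov(Xᵢ,Xⱼ); the off-diagonal part of the true-score variance is the same as above.
True-score variance = [0.95 + 0.93] − 1.22 = 1.88 − 1.22 = 0.66.
Reliability = 0.66 / 0.78 = 0.846.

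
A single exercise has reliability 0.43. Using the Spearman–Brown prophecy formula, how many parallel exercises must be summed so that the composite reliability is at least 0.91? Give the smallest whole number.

14

k ≥ ρ*(1−ρ₁)/(ρ₁(1−ρ*)) = 0.91·0.57 / (0.43·0.09) = 13.403.
Smallest integer k = 14.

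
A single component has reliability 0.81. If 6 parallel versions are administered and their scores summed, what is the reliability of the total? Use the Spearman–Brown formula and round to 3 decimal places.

ρ_k = kρ / (1 + (k−1)ρ) = 6·0.81 / (1 + 5·0.81) = 4.860 / 5.050 = 0.962.

0.962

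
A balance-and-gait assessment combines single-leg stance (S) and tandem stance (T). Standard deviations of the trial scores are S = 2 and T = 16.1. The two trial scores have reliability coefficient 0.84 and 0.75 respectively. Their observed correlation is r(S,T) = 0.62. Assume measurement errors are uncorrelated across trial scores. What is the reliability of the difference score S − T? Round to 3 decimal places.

0.707

Var(S−T) = 2² + 16.1² − 2·2·16.1·0.62 = 263.21 − 39.928 = 223.282.
With uncorrelated errors the cross-covariances are all true-score covariance, so they carry over unchanged; only the diagonal terms shrink to ρᵢσᵢ².
True-score variance = [2²·0.84 + 16.1²·0.75] − 39.928 = 197.768 − 39.928 = 157.84.
Reliability = 157.84 / 223.282 = 0.707.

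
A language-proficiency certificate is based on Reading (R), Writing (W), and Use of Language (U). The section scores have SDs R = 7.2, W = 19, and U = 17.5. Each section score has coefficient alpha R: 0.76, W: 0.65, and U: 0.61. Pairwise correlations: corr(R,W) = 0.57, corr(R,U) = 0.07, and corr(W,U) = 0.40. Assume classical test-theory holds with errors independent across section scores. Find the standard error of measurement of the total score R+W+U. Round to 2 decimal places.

16.07

Var(total) = 719.09 + 439.592 = 1158.68.
True-score variance = 460.861 + 439.592 = 900.453, so reliability = 0.7771.
Error variance = 1158.68 − 900.453 = 258.229; SEM = √258.229 = 16.07.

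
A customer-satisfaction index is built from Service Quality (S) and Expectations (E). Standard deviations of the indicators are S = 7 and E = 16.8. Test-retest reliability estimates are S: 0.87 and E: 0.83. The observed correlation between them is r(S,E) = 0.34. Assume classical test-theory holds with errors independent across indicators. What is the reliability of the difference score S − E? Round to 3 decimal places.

Var(S−E) = 7² + 16.8² − 2·7·16.8·0.34 = 331.24 − 79.968 = 251.272.
Under uncorrelated errors the observed covariances equal the true-score covariances, so only the own-variance terms attenuate.
True-score variance = [7²·0.87 + 16.8²·0.83] − 79.968 = 276.889 − 79.968 = 196.921.
Reliability = 196.921 / 251.272 = 0.784.

0.784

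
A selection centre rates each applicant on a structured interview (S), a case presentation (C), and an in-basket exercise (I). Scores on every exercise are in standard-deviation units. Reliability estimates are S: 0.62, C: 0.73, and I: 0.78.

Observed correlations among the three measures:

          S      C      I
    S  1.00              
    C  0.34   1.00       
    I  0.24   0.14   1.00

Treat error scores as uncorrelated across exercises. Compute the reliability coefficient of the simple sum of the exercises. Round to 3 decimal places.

Var(S+C+I) = 3 + 2·[0.34 + 0.24 + 0.14] = 3 + 1.44 = 4.44.
Because errors are independent across components, Cov(Tᵢ,Tⱼ) = Cov(Xᵢ,Xⱼ); the off-diagonal part of the true-score variance is the same as above.
True-score variance = [0.62 + 0.73 + 0.78] + 1.44 = 2.13 + 1.44 = 3.57.
Reliability = 3.57 / 4.44 = 0.804.

0.804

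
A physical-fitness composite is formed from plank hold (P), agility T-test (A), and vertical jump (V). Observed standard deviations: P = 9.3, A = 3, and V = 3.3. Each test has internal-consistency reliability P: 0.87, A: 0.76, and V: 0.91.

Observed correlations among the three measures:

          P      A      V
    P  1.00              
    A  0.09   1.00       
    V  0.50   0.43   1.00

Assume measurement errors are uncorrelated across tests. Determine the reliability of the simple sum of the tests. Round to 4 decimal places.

Var(P+A+V) = 9.3² + 3² + 3.3² + 2·[9.3·3·0.09 + 9.3·3.3·0.50 + 3·3.3·0.43] = 106.38 + 44.226 = 150.606.
Under uncorrelated errors the observed covariances equal the true-score covariances, so only the own-variance terms attenuate.
True-score variance = [9.3²·0.87 + 3²·0.76 + 3.3²·0.91] + 44.226 = 91.9962 + 44.226 = 136.222.
Reliability = 136.222 / 150.606 = 0.9045.

0.9045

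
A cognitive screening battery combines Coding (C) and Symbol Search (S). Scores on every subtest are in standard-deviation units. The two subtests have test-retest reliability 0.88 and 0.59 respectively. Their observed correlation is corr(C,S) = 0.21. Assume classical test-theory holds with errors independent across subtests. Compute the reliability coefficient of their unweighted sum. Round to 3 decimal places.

0.781

Var(C+S) = 2 + 2·[0.21] = 2 + 0.42 = 2.42.
Because errors are independent across components, Cov(Tᵢ,Tⱼ) = Cov(Xᵢ,Xⱼ); the off-diagonal part of the true-score variance is the same as above.
True-score variance = [0.88 + 0.59] + 0.42 = 1.47 + 0.42 = 1.89.
Reliability = 1.89 / 2.42 = 0.781.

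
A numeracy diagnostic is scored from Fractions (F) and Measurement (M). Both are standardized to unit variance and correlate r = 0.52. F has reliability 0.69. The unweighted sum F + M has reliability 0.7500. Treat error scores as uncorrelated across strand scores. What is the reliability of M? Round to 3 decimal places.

Var(F+M) = 2 + 2·0.52 = 3.040.
True-score variance = ρ_F + ρ_M + 2·0.52, so 0.7500 = (0.69 + ρ_M + 1.04) / 3.040.
ρ_M = 0.7500·3.040 − 0.69 − 1.04 = 0.550.

0.550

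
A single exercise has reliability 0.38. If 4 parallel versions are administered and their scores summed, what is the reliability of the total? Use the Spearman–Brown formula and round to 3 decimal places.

ρ_k = kρ / (1 + (k−1)ρ) = 4·0.38 / (1 + 3·0.38) = 1.520 / 2.140 = 0.710.

0.710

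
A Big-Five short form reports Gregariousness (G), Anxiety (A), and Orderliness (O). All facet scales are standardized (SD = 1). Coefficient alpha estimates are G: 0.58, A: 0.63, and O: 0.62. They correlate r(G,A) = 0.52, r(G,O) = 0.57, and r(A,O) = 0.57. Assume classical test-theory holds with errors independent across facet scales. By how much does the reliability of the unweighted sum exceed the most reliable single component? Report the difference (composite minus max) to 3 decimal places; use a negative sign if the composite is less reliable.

Var(sum) = 3 + 3.32 = 6.32; true-score variance = 1.83 + 3.32 = 5.15; composite reliability = 0.8149.
Max component reliability = 0.6300.
Difference = 0.8149 − 0.6300 = 0.185.

0.185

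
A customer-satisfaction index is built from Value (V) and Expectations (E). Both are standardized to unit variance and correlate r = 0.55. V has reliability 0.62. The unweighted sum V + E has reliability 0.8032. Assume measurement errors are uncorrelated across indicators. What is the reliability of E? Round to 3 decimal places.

0.770

Var(V+E) = 2 + 2·0.55 = 3.100.
True-score variance = ρ_V + ρ_E + 2·0.55, so 0.8032 = (0.62 + ρ_E + 1.10) / 3.100.
ρ_E = 0.8032·3.100 − 0.62 − 1.10 = 0.770.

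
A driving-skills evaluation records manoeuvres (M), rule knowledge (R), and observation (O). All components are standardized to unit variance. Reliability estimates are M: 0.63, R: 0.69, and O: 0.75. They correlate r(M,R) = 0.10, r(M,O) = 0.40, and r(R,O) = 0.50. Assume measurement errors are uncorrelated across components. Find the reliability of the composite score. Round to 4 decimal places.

0.8140

Var(M+R+O) = 3 + 2·[0.10 + 0.40 + 0.50] = 3 + 2 = 5.
Under uncorrelated errors the observed covariances equal the true-score covariances, so only the own-variance terms attenuate.
True-score variance = [0.63 + 0.69 + 0.75] + 2 = 2.07 + 2 = 4.07.
Reliability = 4.07 / 5 = 0.8140.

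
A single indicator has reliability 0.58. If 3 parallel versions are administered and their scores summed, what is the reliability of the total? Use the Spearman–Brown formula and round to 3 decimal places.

0.806

ρ_k = kρ / (1 + (k−1)ρ) = 3·0.58 / (1 + 2·0.58) = 1.740 / 2.160 = 0.806.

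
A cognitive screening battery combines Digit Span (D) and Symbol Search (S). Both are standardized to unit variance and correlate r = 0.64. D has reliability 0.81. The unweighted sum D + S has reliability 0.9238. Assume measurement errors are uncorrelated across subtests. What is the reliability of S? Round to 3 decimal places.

0.940

Var(D+S) = 2 + 2·0.64 = 3.280.
True-score variance = ρ_D + ρ_S + 2·0.64, so 0.9238 = (0.81 + ρ_S + 1.28) / 3.280.
ρ_S = 0.9238·3.280 − 0.81 − 1.28 = 0.940.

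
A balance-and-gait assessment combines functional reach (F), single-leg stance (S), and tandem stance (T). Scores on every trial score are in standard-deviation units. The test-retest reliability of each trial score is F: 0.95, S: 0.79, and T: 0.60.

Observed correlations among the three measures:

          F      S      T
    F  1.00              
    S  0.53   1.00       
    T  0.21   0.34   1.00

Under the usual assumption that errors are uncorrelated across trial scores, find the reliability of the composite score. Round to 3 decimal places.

Var(F+S+T) = 3 + 2·[0.53 + 0.21 + 0.34] = 3 + 2.16 = 5.16.
Under uncorrelated errors the observed covariances equal the true-score covariances, so only the own-variance terms attenuate.
True-score variance = [0.95 + 0.79 + 0.60] + 2.16 = 2.34 + 2.16 = 4.5.
Reliability = 4.5 / 5.16 = 0.872.

0.872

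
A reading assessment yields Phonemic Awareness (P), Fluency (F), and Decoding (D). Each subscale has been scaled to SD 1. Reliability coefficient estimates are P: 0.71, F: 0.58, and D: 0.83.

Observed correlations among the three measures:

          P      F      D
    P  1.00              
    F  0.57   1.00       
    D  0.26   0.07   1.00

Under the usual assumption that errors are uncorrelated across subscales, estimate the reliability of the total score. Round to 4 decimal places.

Var(P+F+D) = 3 + 2·[0.57 + 0.26 + 0.07] = 3 + 1.8 = 4.8.
Under uncorrelated errors the observed covariances equal the true-score covariances, so only the own-variance terms attenuate.
True-score variance = [0.71 + 0.58 + 0.83] + 1.8 = 2.12 + 1.8 = 3.92.
Reliability = 3.92 / 4.8 = 0.8167.

0.8167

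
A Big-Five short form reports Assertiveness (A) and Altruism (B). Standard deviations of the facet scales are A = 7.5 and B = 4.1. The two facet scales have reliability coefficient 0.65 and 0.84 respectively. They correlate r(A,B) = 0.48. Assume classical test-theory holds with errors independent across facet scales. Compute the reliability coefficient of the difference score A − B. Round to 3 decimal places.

0.486

Var(A−B) = 7.5² + 4.1² − 2·7.5·4.1·0.48 = 73.06 − 29.52 = 43.54.
With uncorrelated errors the cross-covariances are all true-score covariance, so they carry over unchanged; only the diagonal terms shrink to ρᵢσᵢ².
True-score variance = [7.5²·0.65 + 4.1²·0.84] − 29.52 = 50.6829 − 29.52 = 21.1629.
Reliability = 21.1629 / 43.54 = 0.486.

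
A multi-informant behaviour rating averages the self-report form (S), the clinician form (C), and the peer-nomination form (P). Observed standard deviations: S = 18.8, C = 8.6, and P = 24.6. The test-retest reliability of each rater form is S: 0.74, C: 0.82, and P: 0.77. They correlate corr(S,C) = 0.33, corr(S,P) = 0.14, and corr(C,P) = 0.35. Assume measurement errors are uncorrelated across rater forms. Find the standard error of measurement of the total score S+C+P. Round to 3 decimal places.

15.633

Var(total) = 1032.56 + 384.295 = 1416.86.
True-score variance = 788.166 + 384.295 = 1172.46, so reliability = 0.8275.
Error variance = 1416.86 − 1172.46 = 244.394; SEM = √244.394 = 15.633.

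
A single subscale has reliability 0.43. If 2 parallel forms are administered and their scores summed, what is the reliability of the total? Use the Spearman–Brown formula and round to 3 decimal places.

ρ_k = kρ / (1 + (k−1)ρ) = 2·0.43 / (1 + 1·0.43) = 0.860 / 1.430 = 0.601.

0.601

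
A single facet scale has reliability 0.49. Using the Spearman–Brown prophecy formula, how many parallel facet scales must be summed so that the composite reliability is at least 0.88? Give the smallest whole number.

k ≥ ρ*(1−ρ₁)/(ρ₁(1−ρ*)) = 0.88·0.51 / (0.49·0.12) = 7.633.
Smallest integer k = 8.

8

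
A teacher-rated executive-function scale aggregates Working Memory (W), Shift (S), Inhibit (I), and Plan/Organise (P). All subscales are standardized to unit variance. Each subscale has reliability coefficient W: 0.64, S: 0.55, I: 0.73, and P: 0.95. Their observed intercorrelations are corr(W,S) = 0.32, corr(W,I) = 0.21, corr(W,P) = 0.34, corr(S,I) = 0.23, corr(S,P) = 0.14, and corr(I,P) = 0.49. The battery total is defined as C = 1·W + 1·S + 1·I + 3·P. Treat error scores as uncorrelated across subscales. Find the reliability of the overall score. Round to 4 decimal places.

0.9209

Var(C) = 1 + 1 + 1 + 3² + 2·[0.32 + 0.21 + 3·0.34 + 0.23 + 3·0.14 + 3·0.49] = 12 + 7.34 = 19.34.
Because errors are independent across components, Cov(Tᵢ,Tⱼ) = Cov(Xᵢ,Xⱼ); the off-diagonal part of the true-score variance is the same as above.
True-score variance = [0.64 + 0.55 + 0.73 + 3²·0.95] + 7.34 = 10.47 + 7.34 = 17.81.
Reliability = 17.81 / 19.34 = 0.9209.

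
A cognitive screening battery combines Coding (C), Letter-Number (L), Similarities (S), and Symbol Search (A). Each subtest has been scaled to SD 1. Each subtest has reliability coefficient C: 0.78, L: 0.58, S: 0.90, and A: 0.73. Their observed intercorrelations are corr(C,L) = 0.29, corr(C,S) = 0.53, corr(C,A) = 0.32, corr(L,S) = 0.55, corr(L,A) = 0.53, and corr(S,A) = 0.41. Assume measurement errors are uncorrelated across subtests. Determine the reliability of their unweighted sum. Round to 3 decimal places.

Var(C+L+S+A) = 4 + 2·[0.29 + 0.53 + 0.32 + 0.55 + 0.53 + 0.41] = 4 + 5.26 = 9.26.
Under uncorrelated errors the observed covariances equal the true-score covariances, so only the own-variance terms attenuate.
True-score variance = [0.78 + 0.58 + 0.90 + 0.73] + 5.26 = 2.99 + 5.26 = 8.25.
Reliability = 8.25 / 9.26 = 0.891.

0.891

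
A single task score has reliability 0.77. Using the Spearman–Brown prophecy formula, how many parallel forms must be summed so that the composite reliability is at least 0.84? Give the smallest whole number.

2

k ≥ ρ*(1−ρ₁)/(ρ₁(1−ρ*)) = 0.84·0.23 / (0.77·0.16) = 1.568.
Smallest integer k = 2.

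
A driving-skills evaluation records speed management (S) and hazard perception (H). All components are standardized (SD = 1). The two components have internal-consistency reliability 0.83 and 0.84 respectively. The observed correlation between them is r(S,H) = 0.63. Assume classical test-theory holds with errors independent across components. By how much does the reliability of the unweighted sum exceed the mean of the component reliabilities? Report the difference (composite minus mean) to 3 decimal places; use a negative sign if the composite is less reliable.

0.064

Var(sum) = 2 + 1.26 = 3.26; true-score variance = 1.67 + 1.26 = 2.93; composite reliability = 0.8988.
Mean component reliability = 0.8350.
Difference = 0.8988 − 0.8350 = 0.064.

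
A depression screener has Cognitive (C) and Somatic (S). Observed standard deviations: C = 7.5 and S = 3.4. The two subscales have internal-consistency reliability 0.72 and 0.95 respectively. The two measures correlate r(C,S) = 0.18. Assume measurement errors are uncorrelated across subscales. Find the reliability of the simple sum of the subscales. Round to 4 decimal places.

0.7879

Var(C+S) = 7.5² + 3.4² + 2·[7.5·3.4·0.18] = 67.81 + 9.18 = 76.99.
Because errors are independent across components, Cov(Tᵢ,Tⱼ) = Cov(Xᵢ,Xⱼ); the off-diagonal part of the true-score variance is the same as above.
True-score variance = [7.5²·0.72 + 3.4²·0.95] + 9.18 = 51.482 + 9.18 = 60.662.
Reliability = 60.662 / 76.99 = 0.7879.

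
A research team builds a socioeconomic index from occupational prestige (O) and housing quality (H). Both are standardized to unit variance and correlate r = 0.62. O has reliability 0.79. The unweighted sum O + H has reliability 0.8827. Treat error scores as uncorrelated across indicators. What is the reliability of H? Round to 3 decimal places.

Var(O+H) = 2 + 2·0.62 = 3.240.
True-score variance = ρ_O + ρ_H + 2·0.62, so 0.8827 = (0.79 + ρ_H + 1.24) / 3.240.
ρ_H = 0.8827·3.240 − 0.79 − 1.24 = 0.830.

0.830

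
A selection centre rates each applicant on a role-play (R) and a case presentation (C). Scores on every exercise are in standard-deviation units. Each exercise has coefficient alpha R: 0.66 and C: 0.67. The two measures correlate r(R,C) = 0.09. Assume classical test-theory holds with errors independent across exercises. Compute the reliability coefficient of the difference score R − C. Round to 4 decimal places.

0.6319

Var(R−C) = 1 + 1 − 2·0.09 = 2 − 0.18 = 1.82.
Under uncorrelated errors the observed covariances equal the true-score covariances, so only the own-variance terms attenuate.
True-score variance = [0.66 + 0.67] − 0.18 = 1.33 − 0.18 = 1.15.
Reliability = 1.15 / 1.82 = 0.6319.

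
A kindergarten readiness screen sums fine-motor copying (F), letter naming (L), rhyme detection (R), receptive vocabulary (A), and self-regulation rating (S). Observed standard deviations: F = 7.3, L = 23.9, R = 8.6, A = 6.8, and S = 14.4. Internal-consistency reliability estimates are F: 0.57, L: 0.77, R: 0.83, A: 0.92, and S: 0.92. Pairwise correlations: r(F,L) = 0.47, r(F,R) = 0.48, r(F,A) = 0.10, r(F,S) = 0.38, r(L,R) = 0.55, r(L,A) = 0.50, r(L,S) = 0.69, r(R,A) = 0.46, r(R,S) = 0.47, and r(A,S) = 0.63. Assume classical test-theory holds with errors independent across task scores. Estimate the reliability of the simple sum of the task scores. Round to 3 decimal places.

Var(F+L+R+A+S) = 7.3² + 23.9² + 8.6² + 6.8² + 14.4² + 2·[7.3·23.9·0.47 + 7.3·8.6·0.48 + 7.3·6.8·0.10 + 7.3·14.4·0.38 + 23.9·8.6·0.55 + 23.9·6.8·0.50 + 23.9·14.4·0.69 + 8.6·6.8·0.46 + 8.6·14.4·0.47 + 6.8·14.4·0.63] = 952.06 + 1471.23 = 2423.3.
Because errors are independent across components, Cov(Tᵢ,Tⱼ) = Cov(Xᵢ,Xⱼ); the off-diagonal part of the true-score variance is the same as above.
True-score variance = [7.3²·0.57 + 23.9²·0.77 + 8.6²·0.83 + 6.8²·0.92 + 14.4²·0.92] + 1471.23 = 764.906 + 1471.23 = 2236.14.
Reliability = 2236.14 / 2423.3 = 0.923.

0.923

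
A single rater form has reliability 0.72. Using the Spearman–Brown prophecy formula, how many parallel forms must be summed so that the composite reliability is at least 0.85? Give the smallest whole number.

k ≥ ρ*(1−ρ₁)/(ρ₁(1−ρ*)) = 0.85·0.28 / (0.72·0.15) = 2.204.
Smallest integer k = 3.

3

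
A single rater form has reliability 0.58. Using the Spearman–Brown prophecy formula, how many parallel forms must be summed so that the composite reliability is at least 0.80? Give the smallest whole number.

k ≥ ρ*(1−ρ₁)/(ρ₁(1−ρ*)) = 0.80·0.42 / (0.58·0.20) = 2.897.
Smallest integer k = 3.

3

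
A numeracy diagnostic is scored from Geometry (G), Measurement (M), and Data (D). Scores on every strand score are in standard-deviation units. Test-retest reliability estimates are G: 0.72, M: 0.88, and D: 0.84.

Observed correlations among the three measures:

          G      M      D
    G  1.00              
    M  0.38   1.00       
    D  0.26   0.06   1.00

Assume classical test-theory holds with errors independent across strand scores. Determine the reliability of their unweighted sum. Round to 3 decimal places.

Var(G+M+D) = 3 + 2·[0.38 + 0.26 + 0.06] = 3 + 1.4 = 4.4.
With uncorrelated errors the cross-covariances are all true-score covariance, so they carry over unchanged; only the diagonal terms shrink to ρᵢσᵢ².
True-score variance = [0.72 + 0.88 + 0.84] + 1.4 = 2.44 + 1.4 = 3.84.
Reliability = 3.84 / 4.4 = 0.873.

0.873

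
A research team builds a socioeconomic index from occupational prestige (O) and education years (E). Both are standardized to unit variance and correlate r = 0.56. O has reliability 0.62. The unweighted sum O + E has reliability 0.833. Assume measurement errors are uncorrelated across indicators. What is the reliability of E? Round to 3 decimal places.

Var(O+E) = 2 + 2·0.56 = 3.120.
True-score variance = ρ_O + ρ_E + 2·0.56, so 0.833 = (0.62 + ρ_E + 1.12) / 3.120.
ρ_E = 0.833·3.120 − 0.62 − 1.12 = 0.859.

0.859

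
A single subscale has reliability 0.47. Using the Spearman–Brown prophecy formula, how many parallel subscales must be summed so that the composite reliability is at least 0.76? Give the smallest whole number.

4

k ≥ ρ*(1−ρ₁)/(ρ₁(1−ρ*)) = 0.76·0.53 / (0.47·0.24) = 3.571.
Smallest integer k = 4.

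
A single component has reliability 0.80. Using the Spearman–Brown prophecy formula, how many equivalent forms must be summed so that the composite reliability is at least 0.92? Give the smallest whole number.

3

k ≥ ρ*(1−ρ₁)/(ρ₁(1−ρ*)) = 0.92·0.20 / (0.80·0.08) = 2.875.
Smallest integer k = 3.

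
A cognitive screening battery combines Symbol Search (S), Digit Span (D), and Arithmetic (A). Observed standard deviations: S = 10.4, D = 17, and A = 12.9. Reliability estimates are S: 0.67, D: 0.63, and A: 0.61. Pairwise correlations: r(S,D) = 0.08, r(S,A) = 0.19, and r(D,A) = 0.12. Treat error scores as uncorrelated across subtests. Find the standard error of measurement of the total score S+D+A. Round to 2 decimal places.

Var(total) = 563.57 + 131.901 = 695.471.
True-score variance = 356.047 + 131.901 = 487.948, so reliability = 0.7016.
Error variance = 695.471 − 487.948 = 207.523; SEM = √207.523 = 14.41.

14.41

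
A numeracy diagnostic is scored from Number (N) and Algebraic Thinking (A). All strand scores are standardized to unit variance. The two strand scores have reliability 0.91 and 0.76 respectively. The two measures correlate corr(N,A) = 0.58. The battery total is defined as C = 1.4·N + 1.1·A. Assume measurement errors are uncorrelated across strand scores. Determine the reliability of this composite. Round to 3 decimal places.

0.906

Var(C) = 1.4² + 1.1² + 2·[1.54·0.58] = 3.17 + 1.7864 = 4.9564.
With uncorrelated errors the cross-covariances are all true-score covariance, so they carry over unchanged; only the diagonal terms shrink to ρᵢσᵢ².
True-score variance = [1.4²·0.91 + 1.1²·0.76] + 1.7864 = 2.7032 + 1.7864 = 4.4896.
Reliability = 4.4896 / 4.9564 = 0.906.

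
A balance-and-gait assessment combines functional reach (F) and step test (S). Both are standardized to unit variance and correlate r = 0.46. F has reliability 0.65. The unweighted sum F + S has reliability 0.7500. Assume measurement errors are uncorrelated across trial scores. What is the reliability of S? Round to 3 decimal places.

0.620

Var(F+S) = 2 + 2·0.46 = 2.920.
True-score variance = ρ_F + ρ_S + 2·0.46, so 0.7500 = (0.65 + ρ_S + 0.92) / 2.920.
ρ_S = 0.7500·2.920 − 0.65 − 0.92 = 0.620.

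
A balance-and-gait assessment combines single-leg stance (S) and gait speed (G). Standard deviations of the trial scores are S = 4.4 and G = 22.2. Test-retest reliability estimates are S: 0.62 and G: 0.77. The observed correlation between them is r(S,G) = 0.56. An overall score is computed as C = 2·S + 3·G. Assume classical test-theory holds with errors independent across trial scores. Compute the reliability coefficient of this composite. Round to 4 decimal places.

0.7970

Var(C) = 2²·4.4² + 3²·22.2² + 2·[6·4.4·22.2·0.56] = 4513 + 656.41 = 5169.41.
With uncorrelated errors the cross-covariances are all true-score covariance, so they carry over unchanged; only the diagonal terms shrink to ρᵢσᵢ².
True-score variance = [2²·4.4²·0.62 + 3²·22.2²·0.77] + 656.41 = 3463.39 + 656.41 = 4119.8.
Reliability = 4119.8 / 5169.41 = 0.7970.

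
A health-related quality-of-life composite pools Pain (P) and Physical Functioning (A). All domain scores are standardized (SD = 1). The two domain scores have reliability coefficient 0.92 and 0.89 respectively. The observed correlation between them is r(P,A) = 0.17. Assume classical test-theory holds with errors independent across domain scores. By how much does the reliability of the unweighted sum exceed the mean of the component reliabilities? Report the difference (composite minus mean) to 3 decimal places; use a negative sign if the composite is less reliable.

Var(sum) = 2 + 0.34 = 2.34; true-score variance = 1.81 + 0.34 = 2.15; composite reliability = 0.9188.
Mean component reliability = 0.9050.
Difference = 0.9188 − 0.9050 = 0.014.

0.014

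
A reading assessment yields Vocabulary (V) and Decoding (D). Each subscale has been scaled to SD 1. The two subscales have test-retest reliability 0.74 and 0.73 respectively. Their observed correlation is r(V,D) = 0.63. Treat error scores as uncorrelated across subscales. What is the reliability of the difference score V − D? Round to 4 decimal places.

0.2838

Var(V−D) = 1 + 1 − 2·0.63 = 2 − 1.26 = 0.74.
Because errors are independent across components, Cov(Tᵢ,Tⱼ) = Cov(Xᵢ,Xⱼ); the off-diagonal part of the true-score variance is the same as above.
True-score variance = [0.74 + 0.73] − 1.26 = 1.47 − 1.26 = 0.21.
Reliability = 0.21 / 0.74 = 0.2838.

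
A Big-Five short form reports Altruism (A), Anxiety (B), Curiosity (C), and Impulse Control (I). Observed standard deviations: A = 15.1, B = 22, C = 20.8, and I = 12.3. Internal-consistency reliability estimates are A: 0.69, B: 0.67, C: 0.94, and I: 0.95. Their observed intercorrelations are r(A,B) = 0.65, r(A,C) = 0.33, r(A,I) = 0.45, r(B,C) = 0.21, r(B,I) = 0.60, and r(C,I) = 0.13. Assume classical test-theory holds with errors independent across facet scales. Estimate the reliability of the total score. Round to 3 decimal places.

Var(A+B+C+I) = 15.1² + 22² + 20.8² + 12.3² + 2·[15.1·22·0.65 + 15.1·20.8·0.33 + 15.1·12.3·0.45 + 22·20.8·0.21 + 22·12.3·0.60 + 20.8·12.3·0.13] = 1295.94 + 1389.74 = 2685.68.
With uncorrelated errors the cross-covariances are all true-score covariance, so they carry over unchanged; only the diagonal terms shrink to ρᵢσᵢ².
True-score variance = [15.1²·0.69 + 22²·0.67 + 20.8²·0.94 + 12.3²·0.95] + 1389.74 = 1032.01 + 1389.74 = 2421.75.
Reliability = 2421.75 / 2685.68 = 0.902.

0.902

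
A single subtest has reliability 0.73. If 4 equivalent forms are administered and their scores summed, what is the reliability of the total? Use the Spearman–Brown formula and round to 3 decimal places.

0.915

ρ_k = kρ / (1 + (k−1)ρ) = 4·0.73 / (1 + 3·0.73) = 2.920 / 3.190 = 0.915.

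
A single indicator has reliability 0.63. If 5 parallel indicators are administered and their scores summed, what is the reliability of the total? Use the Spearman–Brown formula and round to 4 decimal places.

0.8949

ρ_k = kρ / (1 + (k−1)ρ) = 5·0.63 / (1 + 4·0.63) = 3.150 / 3.520 = 0.8949.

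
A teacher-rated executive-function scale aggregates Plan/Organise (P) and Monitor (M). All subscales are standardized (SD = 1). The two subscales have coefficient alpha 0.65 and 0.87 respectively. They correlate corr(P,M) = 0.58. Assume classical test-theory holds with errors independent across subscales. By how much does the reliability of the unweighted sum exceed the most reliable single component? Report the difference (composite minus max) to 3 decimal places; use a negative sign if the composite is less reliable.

Var(sum) = 2 + 1.16 = 3.16; true-score variance = 1.52 + 1.16 = 2.68; composite reliability = 0.8481.
Max component reliability = 0.8700.
Difference = 0.8481 − 0.8700 = -0.022.

-0.022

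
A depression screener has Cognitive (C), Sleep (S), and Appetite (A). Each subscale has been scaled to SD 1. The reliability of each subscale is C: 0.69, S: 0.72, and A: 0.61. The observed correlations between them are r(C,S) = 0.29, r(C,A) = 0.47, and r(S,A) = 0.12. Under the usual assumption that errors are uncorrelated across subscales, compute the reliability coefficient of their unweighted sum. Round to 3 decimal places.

0.794

Var(C+S+A) = 3 + 2·[0.29 + 0.47 + 0.12] = 3 + 1.76 = 4.76.
Under uncorrelated errors the observed covariances equal the true-score covariances, so only the own-variance terms attenuate.
True-score variance = [0.69 + 0.72 + 0.61] + 1.76 = 2.02 + 1.76 = 3.78.
Reliability = 3.78 / 4.76 = 0.794.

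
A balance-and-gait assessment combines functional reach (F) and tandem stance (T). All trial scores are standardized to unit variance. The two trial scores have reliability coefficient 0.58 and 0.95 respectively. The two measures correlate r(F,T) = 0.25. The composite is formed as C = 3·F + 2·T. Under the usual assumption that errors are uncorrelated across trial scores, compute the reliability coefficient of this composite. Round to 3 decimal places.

0.751

Var(C) = 3² + 2² + 2·[6·0.25] = 13 + 3 = 16.
Because errors are independent across components, Cov(Tᵢ,Tⱼ) = Cov(Xᵢ,Xⱼ); the off-diagonal part of the true-score variance is the same as above.
True-score variance = [3²·0.58 + 2²·0.95] + 3 = 9.02 + 3 = 12.02.
Reliability = 12.02 / 16 = 0.751.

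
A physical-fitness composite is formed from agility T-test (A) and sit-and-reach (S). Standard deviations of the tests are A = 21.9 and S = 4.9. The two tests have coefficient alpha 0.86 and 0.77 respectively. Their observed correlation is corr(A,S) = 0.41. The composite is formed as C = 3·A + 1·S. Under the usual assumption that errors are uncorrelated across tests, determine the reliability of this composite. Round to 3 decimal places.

Var(C) = 3²·21.9² + 4.9² + 2·[3·21.9·4.9·0.41] = 4340.5 + 263.983 = 4604.48.
Under uncorrelated errors the observed covariances equal the true-score covariances, so only the own-variance terms attenuate.
True-score variance = [3²·21.9²·0.86 + 4.9²·0.77] + 263.983 = 3730.67 + 263.983 = 3994.65.
Reliability = 3994.65 / 4604.48 = 0.868.

0.868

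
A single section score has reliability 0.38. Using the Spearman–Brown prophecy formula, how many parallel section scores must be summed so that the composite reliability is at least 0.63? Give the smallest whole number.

3

k ≥ ρ*(1−ρ₁)/(ρ₁(1−ρ*)) = 0.63·0.62 / (0.38·0.37) = 2.778.
Smallest integer k = 3.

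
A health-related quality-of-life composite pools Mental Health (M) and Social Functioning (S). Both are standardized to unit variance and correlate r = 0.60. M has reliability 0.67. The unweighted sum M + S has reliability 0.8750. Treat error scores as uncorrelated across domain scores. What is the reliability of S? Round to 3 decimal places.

Var(M+S) = 2 + 2·0.60 = 3.200.
True-score variance = ρ_M + ρ_S + 2·0.60, so 0.8750 = (0.67 + ρ_S + 1.20) / 3.200.
ρ_S = 0.8750·3.200 − 0.67 − 1.20 = 0.930.

0.930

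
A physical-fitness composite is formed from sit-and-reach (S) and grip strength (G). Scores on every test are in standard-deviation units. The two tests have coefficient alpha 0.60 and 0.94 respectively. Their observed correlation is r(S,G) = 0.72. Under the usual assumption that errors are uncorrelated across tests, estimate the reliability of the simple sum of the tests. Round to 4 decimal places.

Var(S+G) = 2 + 2·[0.72] = 2 + 1.44 = 3.44.
Under uncorrelated errors the observed covariances equal the true-score covariances, so only the own-variance terms attenuate.
True-score variance = [0.60 + 0.94] + 1.44 = 1.54 + 1.44 = 2.98.
Reliability = 2.98 / 3.44 = 0.8663.

0.8663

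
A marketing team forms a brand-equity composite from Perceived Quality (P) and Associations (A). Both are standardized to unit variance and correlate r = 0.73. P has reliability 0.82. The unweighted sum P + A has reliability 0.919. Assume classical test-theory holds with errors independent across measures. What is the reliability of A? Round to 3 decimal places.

Var(P+A) = 2 + 2·0.73 = 3.460.
True-score variance = ρ_P + ρ_A + 2·0.73, so 0.919 = (0.82 + ρ_A + 1.46) / 3.460.
ρ_A = 0.919·3.460 − 0.82 − 1.46 = 0.900.

0.900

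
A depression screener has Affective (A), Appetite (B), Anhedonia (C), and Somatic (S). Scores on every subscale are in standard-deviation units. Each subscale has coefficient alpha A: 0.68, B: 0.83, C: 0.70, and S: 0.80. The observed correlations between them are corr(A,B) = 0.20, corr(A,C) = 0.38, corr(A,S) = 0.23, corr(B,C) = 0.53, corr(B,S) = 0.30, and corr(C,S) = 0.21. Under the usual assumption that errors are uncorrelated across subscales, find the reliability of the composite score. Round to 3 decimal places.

Var(A+B+C+S) = 4 + 2·[0.20 + 0.38 + 0.23 + 0.53 + 0.30 + 0.21] = 4 + 3.7 = 7.7.
Under uncorrelated errors the observed covariances equal the true-score covariances, so only the own-variance terms attenuate.
True-score variance = [0.68 + 0.83 + 0.70 + 0.80] + 3.7 = 3.01 + 3.7 = 6.71.
Reliability = 6.71 / 7.7 = 0.871.

0.871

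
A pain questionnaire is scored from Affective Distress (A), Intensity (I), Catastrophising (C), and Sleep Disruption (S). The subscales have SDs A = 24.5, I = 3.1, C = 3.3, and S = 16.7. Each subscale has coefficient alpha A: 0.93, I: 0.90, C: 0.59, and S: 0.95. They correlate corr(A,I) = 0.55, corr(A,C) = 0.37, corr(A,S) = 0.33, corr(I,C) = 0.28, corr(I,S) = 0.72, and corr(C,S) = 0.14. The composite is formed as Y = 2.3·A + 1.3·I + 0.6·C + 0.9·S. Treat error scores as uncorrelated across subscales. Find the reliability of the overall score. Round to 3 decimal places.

Var(Y) = 2.3²·24.5² + 1.3²·3.1² + 0.6²·3.3² + 0.9²·16.7² + 2·[2.99·24.5·3.1·0.55 + 1.38·24.5·3.3·0.37 + 2.07·24.5·16.7·0.33 + 0.78·3.1·3.3·0.28 + 1.17·3.1·16.7·0.72 + 0.54·3.3·16.7·0.14] = 3421.38 + 991.367 = 4412.75.
Because errors are independent across components, Cov(Tᵢ,Tⱼ) = Cov(Xᵢ,Xⱼ); the off-diagonal part of the true-score variance is the same as above.
True-score variance = [2.3²·24.5²·0.93 + 1.3²·3.1²·0.90 + 0.6²·3.3²·0.59 + 0.9²·16.7²·0.95] + 991.367 = 3184.59 + 991.367 = 4175.95.
Reliability = 4175.95 / 4412.75 = 0.946.

0.946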